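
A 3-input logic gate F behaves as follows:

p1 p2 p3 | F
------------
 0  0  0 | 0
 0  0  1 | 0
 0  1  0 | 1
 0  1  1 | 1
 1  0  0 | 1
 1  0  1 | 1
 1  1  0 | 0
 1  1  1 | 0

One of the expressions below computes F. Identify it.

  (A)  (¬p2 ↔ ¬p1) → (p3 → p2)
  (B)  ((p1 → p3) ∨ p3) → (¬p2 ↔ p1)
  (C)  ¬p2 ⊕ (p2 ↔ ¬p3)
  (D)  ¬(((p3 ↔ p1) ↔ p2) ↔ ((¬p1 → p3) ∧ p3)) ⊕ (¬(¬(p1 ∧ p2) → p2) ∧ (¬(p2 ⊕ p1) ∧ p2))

D

(A): at (0,0,0) it gives 1, but F = 0 — eliminated.
(B): at (1,1,0) it gives 1, but F = 0 — eliminated.
(C): at (0,0,0) it gives 1, but F = 0 — eliminated.
That leaves (D). Evaluating it on every row reproduces the table of F exactly.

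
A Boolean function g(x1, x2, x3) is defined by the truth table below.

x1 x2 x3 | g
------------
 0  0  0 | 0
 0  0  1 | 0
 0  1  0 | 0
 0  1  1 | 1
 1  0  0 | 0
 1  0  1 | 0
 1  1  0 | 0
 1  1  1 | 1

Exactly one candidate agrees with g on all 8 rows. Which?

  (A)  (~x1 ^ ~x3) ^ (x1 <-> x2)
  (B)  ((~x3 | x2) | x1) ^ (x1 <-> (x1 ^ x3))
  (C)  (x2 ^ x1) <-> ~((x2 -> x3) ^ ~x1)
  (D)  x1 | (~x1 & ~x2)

(A) disagrees with g on (0,0,0) (formula → 1, table → 0); rule it out.
(B) disagrees with g on (1,0,1) (formula → 1, table → 0); rule it out.
(D) disagrees with g on (0,0,0) (formula → 1, table → 0); rule it out.
That leaves (C). Evaluating it on every row reproduces the table of g exactly.

C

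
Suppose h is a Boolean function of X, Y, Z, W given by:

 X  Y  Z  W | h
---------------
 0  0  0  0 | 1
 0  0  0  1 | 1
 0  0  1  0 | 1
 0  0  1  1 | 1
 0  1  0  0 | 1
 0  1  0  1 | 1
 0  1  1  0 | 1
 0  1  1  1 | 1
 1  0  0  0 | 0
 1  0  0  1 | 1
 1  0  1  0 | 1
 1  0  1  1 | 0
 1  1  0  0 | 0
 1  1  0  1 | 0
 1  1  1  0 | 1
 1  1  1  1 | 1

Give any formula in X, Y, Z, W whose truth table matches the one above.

h(X, Y, Z, W) = ~((((((X & ~Y) & ~Z) & ~W) | (((X & ~Y) & Z) & W)) | (((X & Y) & ~Z) & ~W)) | (((X & Y) & ~Z) & W))

The 0-rows are (1,0,0,0), (1,0,1,1), (1,1,0,0), (1,1,0,1). Take each as a conjunction (X·¬Y·¬Z·¬W, X·¬Y·Z·W, X·Y·¬Z·¬W, X·Y·¬Z·W), form their disjunction, and complement — that gives a formula that is 1 everywhere h is.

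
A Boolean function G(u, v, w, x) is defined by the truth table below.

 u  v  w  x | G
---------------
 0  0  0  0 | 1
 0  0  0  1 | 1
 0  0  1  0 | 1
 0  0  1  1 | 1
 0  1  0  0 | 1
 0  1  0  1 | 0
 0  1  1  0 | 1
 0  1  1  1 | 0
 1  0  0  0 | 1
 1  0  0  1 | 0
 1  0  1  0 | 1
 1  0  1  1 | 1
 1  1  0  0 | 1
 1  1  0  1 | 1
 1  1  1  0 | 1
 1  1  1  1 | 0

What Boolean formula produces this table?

G(u, v, w, x) = not ((((((not u and v) and not w) and x) or (((not u and v) and w) and x)) or (((u and not v) and not w) and x)) or (((u and v) and w) and x))

G is 0 on only 4 rows — (0,1,0,1), (0,1,1,1), (1,0,0,1), (1,1,1,1). Writing each as a minterm (¬u·v·¬w·x, ¬u·v·w·x, u·¬v·¬w·x, u·v·w·x) and OR-ing them characterizes exactly where G=0, so G is the negation of that disjunction.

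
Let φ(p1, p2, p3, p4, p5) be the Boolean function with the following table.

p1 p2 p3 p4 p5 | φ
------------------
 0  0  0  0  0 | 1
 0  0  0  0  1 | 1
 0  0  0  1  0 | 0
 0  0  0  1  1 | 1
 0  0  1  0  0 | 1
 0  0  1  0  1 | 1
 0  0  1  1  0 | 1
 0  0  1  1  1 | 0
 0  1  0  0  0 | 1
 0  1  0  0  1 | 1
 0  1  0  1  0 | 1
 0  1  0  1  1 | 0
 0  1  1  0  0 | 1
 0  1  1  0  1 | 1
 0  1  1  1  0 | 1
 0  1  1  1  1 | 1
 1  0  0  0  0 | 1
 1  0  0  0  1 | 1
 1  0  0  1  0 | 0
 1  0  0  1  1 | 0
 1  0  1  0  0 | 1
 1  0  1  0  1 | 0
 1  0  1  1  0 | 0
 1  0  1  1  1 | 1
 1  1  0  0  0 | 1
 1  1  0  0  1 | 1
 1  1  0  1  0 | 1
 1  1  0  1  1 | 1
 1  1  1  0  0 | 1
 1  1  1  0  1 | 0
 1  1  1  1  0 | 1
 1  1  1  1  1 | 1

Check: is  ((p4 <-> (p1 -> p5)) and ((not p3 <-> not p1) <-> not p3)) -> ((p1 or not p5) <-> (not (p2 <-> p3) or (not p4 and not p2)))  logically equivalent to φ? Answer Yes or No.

No

Check the formula against φ row by row:
  p1=0, p2=0, p3=0, p4=0, p5=0: formula gives 1, φ = 1 ✓
  p1=0, p2=0, p3=0, p4=0, p5=1: formula gives 1, φ = 1 ✓
  p1=0, p2=0, p3=0, p4=1, p5=0: formula gives 0, φ = 0 ✓
  p1=0, p2=0, p3=0, p4=1, p5=1: formula gives 1, φ = 1 ✓
  …
  p1=0, p2=1, p3=1, p4=1, p5=0: formula gives 0, but φ = 1 ✗
A single disagreement suffices: at (0,1,1,1,0) they differ, so the formula does not compute φ.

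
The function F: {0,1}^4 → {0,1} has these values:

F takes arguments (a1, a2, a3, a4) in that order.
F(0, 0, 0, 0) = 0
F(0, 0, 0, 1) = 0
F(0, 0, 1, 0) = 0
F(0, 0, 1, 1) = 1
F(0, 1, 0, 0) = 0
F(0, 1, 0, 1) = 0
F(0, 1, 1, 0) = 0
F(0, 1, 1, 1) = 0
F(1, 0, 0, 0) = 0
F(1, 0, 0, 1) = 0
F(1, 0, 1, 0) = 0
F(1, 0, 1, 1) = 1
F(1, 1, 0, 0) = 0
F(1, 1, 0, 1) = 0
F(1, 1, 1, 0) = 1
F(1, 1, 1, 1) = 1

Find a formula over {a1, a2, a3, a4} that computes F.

F(a1, a2, a3, a4) = (((((NOT a1 AND NOT a2) AND a3) AND a4) OR (((a1 AND NOT a2) AND a3) AND a4)) OR (((a1 AND a2) AND a3) AND NOT a4)) OR (((a1 AND a2) AND a3) AND a4)

The 1-rows are (0,0,1,1), (1,0,1,1), (1,1,1,0), (1,1,1,1). Each contributes one minterm — ¬a1·¬a2·a3·a4; a1·¬a2·a3·a4; a1·a2·a3·¬a4; a1·a2·a3·a4 — and their disjunction is a sum-of-products form of F.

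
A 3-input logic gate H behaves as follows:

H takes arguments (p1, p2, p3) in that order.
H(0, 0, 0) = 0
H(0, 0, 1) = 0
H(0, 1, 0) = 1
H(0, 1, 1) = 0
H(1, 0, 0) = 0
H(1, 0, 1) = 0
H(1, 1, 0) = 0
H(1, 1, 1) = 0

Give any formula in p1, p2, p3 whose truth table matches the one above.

Only row (0,1,0) gives 1. That row's minterm ¬p1·p2·¬p3 is H directly.

H(p1, p2, p3) = (¬p1 ∧ p2) ∧ ¬p3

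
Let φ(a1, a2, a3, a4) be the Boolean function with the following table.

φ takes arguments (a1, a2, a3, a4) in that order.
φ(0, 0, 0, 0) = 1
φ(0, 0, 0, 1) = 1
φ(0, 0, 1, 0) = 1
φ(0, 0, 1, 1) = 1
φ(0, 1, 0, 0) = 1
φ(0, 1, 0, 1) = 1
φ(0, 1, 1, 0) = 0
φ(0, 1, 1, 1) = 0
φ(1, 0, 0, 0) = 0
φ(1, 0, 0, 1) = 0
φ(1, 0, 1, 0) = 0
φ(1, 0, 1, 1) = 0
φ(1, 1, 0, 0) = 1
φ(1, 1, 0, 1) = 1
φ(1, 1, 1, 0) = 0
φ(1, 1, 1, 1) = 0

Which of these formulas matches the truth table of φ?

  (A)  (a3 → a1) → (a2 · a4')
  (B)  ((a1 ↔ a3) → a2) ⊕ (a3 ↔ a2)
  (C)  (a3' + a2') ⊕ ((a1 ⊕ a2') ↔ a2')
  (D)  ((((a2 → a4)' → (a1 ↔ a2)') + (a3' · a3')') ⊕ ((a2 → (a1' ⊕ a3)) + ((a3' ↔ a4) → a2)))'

(A): at (0,0,0,0) it gives 0, but φ = 1 — eliminated.
(C): at (0,0,0,0) it gives 0, but φ = 1 — eliminated.
(D): at (0,1,1,0) it gives 1, but φ = 0 — eliminated.
Only (B) survives; checking it on all 16 rows confirms it matches φ.

B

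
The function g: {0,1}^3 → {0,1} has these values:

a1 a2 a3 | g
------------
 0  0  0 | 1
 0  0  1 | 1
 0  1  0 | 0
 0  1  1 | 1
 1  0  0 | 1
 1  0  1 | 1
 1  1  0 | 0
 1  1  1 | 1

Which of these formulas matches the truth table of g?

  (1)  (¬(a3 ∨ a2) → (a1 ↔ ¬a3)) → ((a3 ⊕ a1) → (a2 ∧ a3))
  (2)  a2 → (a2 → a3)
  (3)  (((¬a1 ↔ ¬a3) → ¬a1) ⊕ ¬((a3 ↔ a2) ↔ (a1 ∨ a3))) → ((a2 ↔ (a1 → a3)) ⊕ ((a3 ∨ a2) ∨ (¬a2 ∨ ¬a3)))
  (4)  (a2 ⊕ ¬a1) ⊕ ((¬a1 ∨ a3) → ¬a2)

2

(1): at (0,0,1) it gives 0, but g = 1 — eliminated.
(3): at (0,1,1) it gives 0, but g = 1 — eliminated.
(4): at (0,0,0) it gives 0, but g = 1 — eliminated.
That leaves (2). Evaluating it on every row reproduces the table of g exactly.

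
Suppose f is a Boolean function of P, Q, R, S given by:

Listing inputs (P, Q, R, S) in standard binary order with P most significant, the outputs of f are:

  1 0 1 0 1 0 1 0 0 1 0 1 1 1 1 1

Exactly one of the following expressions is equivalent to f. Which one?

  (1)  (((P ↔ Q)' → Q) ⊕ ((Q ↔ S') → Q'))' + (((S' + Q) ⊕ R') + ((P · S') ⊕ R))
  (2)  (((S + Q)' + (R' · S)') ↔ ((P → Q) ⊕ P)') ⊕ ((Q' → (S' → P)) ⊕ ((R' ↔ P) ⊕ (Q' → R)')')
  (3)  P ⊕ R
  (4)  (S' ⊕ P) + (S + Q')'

(1): at (0,0,0,1) it gives 1, but f = 0 — eliminated.
(2): at (0,0,0,0) it gives 0, but f = 1 — eliminated.
(3): at (0,0,0,0) it gives 0, but f = 1 — eliminated.
That leaves (4). Evaluating it on every row reproduces the table of f exactly.

4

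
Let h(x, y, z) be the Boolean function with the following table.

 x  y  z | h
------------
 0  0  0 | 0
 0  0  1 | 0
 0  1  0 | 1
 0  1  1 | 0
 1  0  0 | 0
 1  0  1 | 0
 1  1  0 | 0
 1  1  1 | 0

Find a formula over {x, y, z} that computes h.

h(x, y, z) = (NOT x AND y) AND NOT z

h is 1 on exactly one input, (0,1,0), whose minterm is ¬x·y·¬z. So h is just that conjunction.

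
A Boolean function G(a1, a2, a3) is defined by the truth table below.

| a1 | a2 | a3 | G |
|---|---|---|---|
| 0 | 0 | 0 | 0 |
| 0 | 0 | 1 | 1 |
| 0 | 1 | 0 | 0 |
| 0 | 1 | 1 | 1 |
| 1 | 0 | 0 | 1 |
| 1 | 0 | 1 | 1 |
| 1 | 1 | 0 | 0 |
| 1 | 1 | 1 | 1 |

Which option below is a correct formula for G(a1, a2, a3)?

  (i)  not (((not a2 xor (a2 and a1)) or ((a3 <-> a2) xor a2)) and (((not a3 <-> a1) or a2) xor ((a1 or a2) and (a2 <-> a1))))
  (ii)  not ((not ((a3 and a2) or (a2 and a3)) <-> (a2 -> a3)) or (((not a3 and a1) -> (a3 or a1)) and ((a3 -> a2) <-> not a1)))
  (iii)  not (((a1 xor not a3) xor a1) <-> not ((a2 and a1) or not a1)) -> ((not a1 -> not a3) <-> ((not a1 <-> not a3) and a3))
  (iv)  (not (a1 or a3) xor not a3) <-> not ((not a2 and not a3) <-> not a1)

(i) disagrees with G on (0,0,0) (formula → 1, table → 0); rule it out.
(ii) disagrees with G on (0,0,1) (formula → 0, table → 1); rule it out.
(iv) disagrees with G on (0,0,0) (formula → 1, table → 0); rule it out.
Only (iii) survives; checking it on all 8 rows confirms it matches G.

iii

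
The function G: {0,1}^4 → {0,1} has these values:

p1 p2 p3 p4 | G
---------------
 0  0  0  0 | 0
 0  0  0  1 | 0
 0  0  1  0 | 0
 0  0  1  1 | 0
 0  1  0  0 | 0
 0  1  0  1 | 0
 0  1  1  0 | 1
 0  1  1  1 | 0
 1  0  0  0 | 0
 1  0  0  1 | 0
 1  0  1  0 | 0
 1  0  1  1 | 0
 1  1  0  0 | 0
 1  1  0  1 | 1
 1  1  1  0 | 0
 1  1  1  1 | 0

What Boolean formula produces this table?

The 1-rows are (0,1,1,0), (1,1,0,1). Each contributes one minterm — ¬p1·p2·p3·¬p4; p1·p2·¬p3·p4 — and their disjunction is a sum-of-products form of G.

G(p1, p2, p3, p4) = (((p1' · p2) · p3) · p4') + (((p1 · p2) · p3') · p4)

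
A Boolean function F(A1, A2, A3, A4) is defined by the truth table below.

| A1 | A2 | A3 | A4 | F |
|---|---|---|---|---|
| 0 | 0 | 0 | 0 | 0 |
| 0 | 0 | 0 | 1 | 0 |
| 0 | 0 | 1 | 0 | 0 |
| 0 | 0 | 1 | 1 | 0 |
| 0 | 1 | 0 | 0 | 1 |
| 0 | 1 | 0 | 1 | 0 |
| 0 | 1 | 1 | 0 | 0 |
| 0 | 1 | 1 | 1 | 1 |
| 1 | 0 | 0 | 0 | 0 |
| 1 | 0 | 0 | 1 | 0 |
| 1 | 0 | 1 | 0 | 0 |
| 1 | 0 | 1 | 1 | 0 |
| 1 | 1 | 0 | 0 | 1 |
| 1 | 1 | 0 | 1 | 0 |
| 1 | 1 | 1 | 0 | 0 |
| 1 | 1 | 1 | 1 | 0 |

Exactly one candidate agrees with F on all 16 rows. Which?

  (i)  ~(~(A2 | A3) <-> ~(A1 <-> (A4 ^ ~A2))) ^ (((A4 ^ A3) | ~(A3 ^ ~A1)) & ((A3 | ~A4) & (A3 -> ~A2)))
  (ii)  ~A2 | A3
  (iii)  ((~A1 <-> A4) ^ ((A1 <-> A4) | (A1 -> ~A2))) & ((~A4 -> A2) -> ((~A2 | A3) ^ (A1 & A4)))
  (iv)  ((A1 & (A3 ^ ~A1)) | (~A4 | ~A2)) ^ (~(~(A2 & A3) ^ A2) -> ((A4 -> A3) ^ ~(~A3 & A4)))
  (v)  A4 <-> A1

(i): at (0,0,0,1) it gives 1, but F = 0 — eliminated.
(ii): at (0,0,0,0) it gives 1, but F = 0 — eliminated.
(iii): at (0,0,0,0) it gives 1, but F = 0 — eliminated.
(v): at (0,0,0,0) it gives 1, but F = 0 — eliminated.
(iv) is the remaining candidate, and it agrees with F on all 16 inputs.

iv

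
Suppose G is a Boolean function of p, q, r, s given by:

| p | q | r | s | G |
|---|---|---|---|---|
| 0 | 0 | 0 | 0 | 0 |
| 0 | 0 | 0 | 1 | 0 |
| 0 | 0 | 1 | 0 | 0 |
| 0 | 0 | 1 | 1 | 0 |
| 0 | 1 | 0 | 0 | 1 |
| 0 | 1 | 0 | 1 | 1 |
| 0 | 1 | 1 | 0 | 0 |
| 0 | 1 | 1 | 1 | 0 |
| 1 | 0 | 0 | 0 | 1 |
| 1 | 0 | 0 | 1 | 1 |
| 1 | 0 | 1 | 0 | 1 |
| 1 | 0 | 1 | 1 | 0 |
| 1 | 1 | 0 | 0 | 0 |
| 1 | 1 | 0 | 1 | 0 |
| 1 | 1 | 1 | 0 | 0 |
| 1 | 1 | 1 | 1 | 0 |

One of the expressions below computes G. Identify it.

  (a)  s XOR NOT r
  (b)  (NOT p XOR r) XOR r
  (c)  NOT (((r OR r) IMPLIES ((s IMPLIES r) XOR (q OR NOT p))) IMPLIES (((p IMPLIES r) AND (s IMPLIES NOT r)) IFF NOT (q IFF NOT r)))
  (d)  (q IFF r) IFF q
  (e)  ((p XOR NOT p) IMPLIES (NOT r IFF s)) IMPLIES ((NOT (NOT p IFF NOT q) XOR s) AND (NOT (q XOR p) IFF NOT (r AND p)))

c

(a): at (0,0,0,0) it gives 1, but G = 0 — eliminated.
(b): at (0,0,0,0) it gives 1, but G = 0 — eliminated.
(d): at (0,0,1,0) it gives 1, but G = 0 — eliminated.
(e): at (0,0,0,0) it gives 1, but G = 0 — eliminated.
Only (c) survives; checking it on all 16 rows confirms it matches G.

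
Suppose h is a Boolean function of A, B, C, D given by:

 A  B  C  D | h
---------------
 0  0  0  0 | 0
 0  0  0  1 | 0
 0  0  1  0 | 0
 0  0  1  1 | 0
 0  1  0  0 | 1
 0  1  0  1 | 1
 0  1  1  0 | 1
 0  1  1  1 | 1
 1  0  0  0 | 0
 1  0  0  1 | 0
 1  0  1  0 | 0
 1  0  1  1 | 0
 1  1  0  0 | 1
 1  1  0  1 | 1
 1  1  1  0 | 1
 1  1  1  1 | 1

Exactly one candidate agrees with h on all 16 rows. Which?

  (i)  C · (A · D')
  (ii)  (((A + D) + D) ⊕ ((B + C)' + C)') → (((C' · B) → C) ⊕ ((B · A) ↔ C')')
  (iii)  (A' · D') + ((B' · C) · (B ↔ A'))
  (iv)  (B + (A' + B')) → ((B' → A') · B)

(i): at (0,1,0,0) it gives 0, but h = 1 — eliminated.
(ii): at (0,0,0,0) it gives 1, but h = 0 — eliminated.
(iii): at (0,0,0,0) it gives 1, but h = 0 — eliminated.
That leaves (iv). Evaluating it on every row reproduces the table of h exactly.

iv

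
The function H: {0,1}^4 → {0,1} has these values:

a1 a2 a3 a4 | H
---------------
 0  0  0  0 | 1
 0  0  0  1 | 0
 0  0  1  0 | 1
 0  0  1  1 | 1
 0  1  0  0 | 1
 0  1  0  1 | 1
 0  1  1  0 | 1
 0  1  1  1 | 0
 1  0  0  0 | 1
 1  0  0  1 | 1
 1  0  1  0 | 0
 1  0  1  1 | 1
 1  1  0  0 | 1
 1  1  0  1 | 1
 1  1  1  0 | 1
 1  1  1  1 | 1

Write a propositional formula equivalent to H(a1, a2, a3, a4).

H(a1, a2, a3, a4) = (((((a1' · a2') · a3') · a4) + (((a1' · a2) · a3) · a4)) + (((a1 · a2') · a3) · a4'))'

The 0-rows are (0,0,0,1), (0,1,1,1), (1,0,1,0). Take each as a conjunction (¬a1·¬a2·¬a3·a4, ¬a1·a2·a3·a4, a1·¬a2·a3·¬a4), form their disjunction, and complement — that gives a formula that is 1 everywhere H is.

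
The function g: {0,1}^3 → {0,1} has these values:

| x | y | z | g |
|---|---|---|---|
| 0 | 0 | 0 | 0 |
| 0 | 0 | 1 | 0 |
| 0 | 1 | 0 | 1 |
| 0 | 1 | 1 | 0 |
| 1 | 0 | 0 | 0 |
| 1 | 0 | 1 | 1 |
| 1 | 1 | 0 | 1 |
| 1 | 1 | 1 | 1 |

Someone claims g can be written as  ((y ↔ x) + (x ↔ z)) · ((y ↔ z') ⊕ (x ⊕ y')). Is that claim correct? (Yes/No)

Evaluate ((y ↔ x) + (x ↔ z)) · ((y ↔ z') ⊕ (x ⊕ y')) on each row and compare to g:
  x=0, y=0, z=0: formula gives 1, but g = 0 ✗
Since they disagree at (0,0,0), the expression is not a correct formula for g.

No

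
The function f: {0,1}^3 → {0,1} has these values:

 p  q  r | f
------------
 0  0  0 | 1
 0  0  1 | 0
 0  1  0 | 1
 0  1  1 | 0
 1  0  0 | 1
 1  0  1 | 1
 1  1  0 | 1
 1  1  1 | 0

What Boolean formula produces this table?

f is 0 on only 3 rows — (0,0,1), (0,1,1), (1,1,1). Writing each as a minterm (¬p·¬q·r, ¬p·q·r, p·q·r) and OR-ing them characterizes exactly where f=0, so f is the negation of that disjunction.

f(p, q, r) = ((((p' · q') · r) + ((p' · q) · r)) + ((p · q) · r))'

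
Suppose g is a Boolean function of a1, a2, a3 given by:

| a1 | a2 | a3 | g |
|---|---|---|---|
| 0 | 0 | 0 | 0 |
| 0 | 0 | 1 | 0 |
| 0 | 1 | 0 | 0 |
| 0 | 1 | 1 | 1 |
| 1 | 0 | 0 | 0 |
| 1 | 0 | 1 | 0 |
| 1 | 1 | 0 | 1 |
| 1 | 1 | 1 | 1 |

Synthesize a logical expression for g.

g(a1, a2, a3) = (((NOT a1 AND a2) AND a3) OR ((a1 AND a2) AND NOT a3)) OR ((a1 AND a2) AND a3)

The 1-rows are (0,1,1), (1,1,0), (1,1,1). Each contributes one minterm — ¬a1·a2·a3; a1·a2·¬a3; a1·a2·a3 — and their disjunction is a sum-of-products form of g.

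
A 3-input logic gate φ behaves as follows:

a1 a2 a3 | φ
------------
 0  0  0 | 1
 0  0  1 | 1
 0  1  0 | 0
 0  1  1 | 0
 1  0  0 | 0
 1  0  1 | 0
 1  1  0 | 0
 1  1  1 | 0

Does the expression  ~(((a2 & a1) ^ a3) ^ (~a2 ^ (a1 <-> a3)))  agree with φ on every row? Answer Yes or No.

Yes

Test each input against both φ and the formula:
  a1=0, a2=0, a3=0: formula gives 1, φ = 1 ✓
  a1=0, a2=0, a3=1: formula gives 1, φ = 1 ✓
  a1=0, a2=1, a3=0: formula gives 0, φ = 0 ✓
  a1=0, a2=1, a3=1: formula gives 0, φ = 0 ✓
  a1=1, a2=0, a3=0: formula gives 0, φ = 0 ✓
  … (the remaining 3 rows also agree.)
No disagreement on any input; they are logically equivalent.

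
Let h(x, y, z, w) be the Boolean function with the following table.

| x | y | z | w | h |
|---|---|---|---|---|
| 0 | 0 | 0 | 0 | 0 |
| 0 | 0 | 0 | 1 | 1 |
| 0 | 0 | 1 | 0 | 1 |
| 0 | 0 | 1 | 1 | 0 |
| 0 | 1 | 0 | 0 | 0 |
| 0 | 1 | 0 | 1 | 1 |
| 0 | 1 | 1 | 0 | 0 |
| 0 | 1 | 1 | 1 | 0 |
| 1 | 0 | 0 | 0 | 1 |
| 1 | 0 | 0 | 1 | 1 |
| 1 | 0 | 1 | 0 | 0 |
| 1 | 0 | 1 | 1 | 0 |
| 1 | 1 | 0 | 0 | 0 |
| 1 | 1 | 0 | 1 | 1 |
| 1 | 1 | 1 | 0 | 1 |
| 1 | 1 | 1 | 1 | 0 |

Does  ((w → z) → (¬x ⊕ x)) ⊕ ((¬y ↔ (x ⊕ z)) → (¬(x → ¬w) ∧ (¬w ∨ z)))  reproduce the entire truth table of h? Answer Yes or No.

Test each input against both h and the formula:
  x=0, y=0, z=0, w=0: formula gives 0, h = 0 ✓
  x=0, y=0, z=0, w=1: formula gives 0, but h = 1 ✗
A single disagreement suffices: at (0,0,0,1) they differ, so the formula does not compute h.

No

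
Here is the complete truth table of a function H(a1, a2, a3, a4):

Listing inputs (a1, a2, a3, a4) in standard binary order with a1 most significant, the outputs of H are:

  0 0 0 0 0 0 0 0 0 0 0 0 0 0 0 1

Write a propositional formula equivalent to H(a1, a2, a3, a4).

H(a1, a2, a3, a4) = ((a1 ∧ a2) ∧ a3) ∧ a4

Only row (1,1,1,1) gives 1. That row's minterm a1·a2·a3·a4 is H directly.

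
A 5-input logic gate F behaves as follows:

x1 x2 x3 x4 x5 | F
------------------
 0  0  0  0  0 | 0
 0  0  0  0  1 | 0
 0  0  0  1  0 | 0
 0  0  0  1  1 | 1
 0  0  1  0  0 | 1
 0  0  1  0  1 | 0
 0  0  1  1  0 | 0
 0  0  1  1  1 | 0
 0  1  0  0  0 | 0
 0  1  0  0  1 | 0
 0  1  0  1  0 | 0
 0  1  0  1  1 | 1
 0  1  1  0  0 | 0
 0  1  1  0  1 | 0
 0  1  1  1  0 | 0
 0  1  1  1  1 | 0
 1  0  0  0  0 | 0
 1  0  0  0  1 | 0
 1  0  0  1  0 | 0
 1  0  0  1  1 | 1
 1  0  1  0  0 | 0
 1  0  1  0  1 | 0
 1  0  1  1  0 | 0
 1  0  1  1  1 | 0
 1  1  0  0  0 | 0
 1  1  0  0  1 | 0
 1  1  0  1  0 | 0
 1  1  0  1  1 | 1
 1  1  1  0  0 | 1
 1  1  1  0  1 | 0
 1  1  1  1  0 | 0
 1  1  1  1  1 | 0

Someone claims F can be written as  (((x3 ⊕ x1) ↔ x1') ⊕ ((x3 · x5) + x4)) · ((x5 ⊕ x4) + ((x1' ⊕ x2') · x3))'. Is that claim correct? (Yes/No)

Yes

Test each input against both F and the formula:
  x1=0, x2=0, x3=0, x4=0, x5=0: formula gives 0, F = 0 ✓
  x1=0, x2=0, x3=0, x4=0, x5=1: formula gives 0, F = 0 ✓
  x1=0, x2=0, x3=0, x4=1, x5=0: formula gives 0, F = 0 ✓
  x1=0, x2=0, x3=0, x4=1, x5=1: formula gives 1, F = 1 ✓
  … (the remaining 28 rows also agree.)
No disagreement on any input; they are logically equivalent.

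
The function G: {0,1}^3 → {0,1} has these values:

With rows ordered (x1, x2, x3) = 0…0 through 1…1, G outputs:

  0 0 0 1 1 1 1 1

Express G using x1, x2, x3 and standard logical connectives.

G is 0 on only 3 rows — (0,0,0), (0,0,1), (0,1,0). Writing each as a minterm (¬x1·¬x2·¬x3, ¬x1·¬x2·x3, ¬x1·x2·¬x3) and OR-ing them characterizes exactly where G=0, so G is the negation of that disjunction.

G(x1, x2, x3) = ~((((~x1 & ~x2) & ~x3) | ((~x1 & ~x2) & x3)) | ((~x1 & x2) & ~x3))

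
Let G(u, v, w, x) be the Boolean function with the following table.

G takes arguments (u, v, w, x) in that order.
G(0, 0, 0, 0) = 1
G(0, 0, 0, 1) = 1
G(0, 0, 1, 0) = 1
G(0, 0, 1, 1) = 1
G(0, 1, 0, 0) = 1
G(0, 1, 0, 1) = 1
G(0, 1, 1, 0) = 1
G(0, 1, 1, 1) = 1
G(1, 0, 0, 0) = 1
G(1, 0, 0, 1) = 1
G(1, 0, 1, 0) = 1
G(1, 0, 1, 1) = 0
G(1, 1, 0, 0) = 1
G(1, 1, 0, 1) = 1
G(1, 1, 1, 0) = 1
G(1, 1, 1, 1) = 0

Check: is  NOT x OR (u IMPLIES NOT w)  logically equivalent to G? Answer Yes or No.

Yes

Evaluate NOT x OR (u IMPLIES NOT w) on each row and compare to G:
  u=0, v=0, w=0, x=0: formula gives 1, G = 1 ✓
  u=0, v=0, w=0, x=1: formula gives 1, G = 1 ✓
  u=0, v=0, w=1, x=0: formula gives 1, G = 1 ✓
  u=0, v=0, w=1, x=1: formula gives 1, G = 1 ✓
  …and likewise for the remaining 12 rows.
Every row agrees, so the formula is equivalent.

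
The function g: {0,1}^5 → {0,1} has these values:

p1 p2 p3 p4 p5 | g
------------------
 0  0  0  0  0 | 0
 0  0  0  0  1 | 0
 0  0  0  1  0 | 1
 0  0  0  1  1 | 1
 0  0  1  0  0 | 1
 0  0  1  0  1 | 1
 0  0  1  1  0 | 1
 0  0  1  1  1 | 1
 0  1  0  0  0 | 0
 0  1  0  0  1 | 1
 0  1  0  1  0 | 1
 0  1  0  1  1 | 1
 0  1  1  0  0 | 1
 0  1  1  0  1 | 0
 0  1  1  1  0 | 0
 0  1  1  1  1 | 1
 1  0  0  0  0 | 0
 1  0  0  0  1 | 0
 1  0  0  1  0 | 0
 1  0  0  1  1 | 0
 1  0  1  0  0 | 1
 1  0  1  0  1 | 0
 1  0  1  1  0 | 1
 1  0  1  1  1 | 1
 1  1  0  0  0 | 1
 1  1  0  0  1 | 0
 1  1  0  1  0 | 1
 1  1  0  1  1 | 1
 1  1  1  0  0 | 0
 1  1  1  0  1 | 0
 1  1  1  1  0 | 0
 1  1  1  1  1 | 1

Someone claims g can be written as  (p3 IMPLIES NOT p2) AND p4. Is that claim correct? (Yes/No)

Test each input against both g and the formula:
  p1=0, p2=0, p3=0, p4=0, p5=0: formula gives 0, g = 0 ✓
  p1=0, p2=0, p3=0, p4=0, p5=1: formula gives 0, g = 0 ✓
  p1=0, p2=0, p3=0, p4=1, p5=0: formula gives 1, g = 1 ✓
  p1=0, p2=0, p3=0, p4=1, p5=1: formula gives 1, g = 1 ✓
  p1=0, p2=0, p3=1, p4=0, p5=0: formula gives 0, but g = 1 ✗
Row (0,0,1,0,0) is a counterexample, so the formula is not equivalent to g.

No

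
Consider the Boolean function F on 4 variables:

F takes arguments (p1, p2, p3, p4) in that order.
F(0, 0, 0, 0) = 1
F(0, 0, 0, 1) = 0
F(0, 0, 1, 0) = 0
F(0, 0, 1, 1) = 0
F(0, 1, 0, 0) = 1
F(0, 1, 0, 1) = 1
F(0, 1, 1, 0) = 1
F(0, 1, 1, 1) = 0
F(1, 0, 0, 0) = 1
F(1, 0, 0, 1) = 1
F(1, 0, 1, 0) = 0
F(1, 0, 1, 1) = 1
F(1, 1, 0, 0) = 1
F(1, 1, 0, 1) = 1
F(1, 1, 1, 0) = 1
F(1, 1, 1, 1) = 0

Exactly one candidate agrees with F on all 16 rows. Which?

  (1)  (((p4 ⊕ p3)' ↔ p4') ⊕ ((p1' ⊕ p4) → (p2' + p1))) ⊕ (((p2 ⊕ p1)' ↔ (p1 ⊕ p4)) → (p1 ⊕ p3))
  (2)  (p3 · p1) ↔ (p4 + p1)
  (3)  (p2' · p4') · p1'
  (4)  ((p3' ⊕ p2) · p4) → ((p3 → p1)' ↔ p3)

(2) disagrees with F on (0,0,1,0) (formula → 1, table → 0); rule it out.
(3) disagrees with F on (0,0,1,0) (formula → 1, table → 0); rule it out.
(4) disagrees with F on (0,0,0,1) (formula → 1, table → 0); rule it out.
That leaves (1). Evaluating it on every row reproduces the table of F exactly.

1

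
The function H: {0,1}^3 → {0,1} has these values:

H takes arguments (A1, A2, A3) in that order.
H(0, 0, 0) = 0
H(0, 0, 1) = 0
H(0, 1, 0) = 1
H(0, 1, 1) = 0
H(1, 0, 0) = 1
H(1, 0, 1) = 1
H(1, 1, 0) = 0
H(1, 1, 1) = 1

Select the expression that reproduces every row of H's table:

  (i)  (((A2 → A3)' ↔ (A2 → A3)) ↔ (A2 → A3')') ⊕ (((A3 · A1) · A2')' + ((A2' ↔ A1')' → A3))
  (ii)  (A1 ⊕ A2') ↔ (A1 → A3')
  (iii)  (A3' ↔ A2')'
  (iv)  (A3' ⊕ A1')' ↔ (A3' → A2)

iv

(i) disagrees with H on (0,1,0) (formula → 0, table → 1); rule it out.
(ii) disagrees with H on (0,0,0) (formula → 1, table → 0); rule it out.
(iii) disagrees with H on (0,0,1) (formula → 1, table → 0); rule it out.
(iv) is the remaining candidate, and it agrees with H on all 8 inputs.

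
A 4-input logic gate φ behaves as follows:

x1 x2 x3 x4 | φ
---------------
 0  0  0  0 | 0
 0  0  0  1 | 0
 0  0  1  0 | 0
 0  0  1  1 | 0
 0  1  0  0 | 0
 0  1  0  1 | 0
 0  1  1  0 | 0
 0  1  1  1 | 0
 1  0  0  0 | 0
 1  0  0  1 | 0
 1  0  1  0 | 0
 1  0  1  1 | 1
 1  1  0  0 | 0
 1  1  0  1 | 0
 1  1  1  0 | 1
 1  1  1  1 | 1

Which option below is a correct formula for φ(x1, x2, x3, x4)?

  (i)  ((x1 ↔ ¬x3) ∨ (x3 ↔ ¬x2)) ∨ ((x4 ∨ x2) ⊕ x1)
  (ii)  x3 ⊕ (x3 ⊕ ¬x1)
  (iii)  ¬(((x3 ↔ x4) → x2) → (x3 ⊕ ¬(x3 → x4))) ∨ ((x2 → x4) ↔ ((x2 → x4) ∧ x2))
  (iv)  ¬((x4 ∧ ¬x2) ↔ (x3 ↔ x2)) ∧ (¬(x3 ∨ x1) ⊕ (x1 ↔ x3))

(i) disagrees with φ on (0,0,0,1) (formula → 1, table → 0); rule it out.
(ii) disagrees with φ on (0,0,0,0) (formula → 1, table → 0); rule it out.
(iii) disagrees with φ on (0,0,0,1) (formula → 1, table → 0); rule it out.
(iv) is the remaining candidate, and it agrees with φ on all 16 inputs.

iv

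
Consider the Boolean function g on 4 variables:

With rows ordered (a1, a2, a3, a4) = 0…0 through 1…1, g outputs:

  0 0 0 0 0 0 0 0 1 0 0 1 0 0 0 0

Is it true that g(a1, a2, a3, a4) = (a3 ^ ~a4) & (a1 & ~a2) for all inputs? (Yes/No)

Yes

Evaluate (a3 ^ ~a4) & (a1 & ~a2) on each row and compare to g:
  a1=0, a2=0, a3=0, a4=0: formula gives 0, g = 0 ✓
  a1=0, a2=0, a3=0, a4=1: formula gives 0, g = 0 ✓
  a1=0, a2=0, a3=1, a4=0: formula gives 0, g = 0 ✓
  a1=0, a2=0, a3=1, a4=1: formula gives 0, g = 0 ✓
  … (the remaining 12 rows also agree.)
All 16 rows match — the expression computes g exactly.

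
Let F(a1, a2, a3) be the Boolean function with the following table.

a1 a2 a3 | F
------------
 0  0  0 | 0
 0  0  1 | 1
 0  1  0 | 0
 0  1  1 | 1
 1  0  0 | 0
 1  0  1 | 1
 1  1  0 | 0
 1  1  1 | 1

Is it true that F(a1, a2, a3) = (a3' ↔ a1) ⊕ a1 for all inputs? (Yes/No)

Check the formula against F row by row:
  a1=0, a2=0, a3=0: formula gives 0, F = 0 ✓
  a1=0, a2=0, a3=1: formula gives 1, F = 1 ✓
  a1=0, a2=1, a3=0: formula gives 0, F = 0 ✓
  a1=0, a2=1, a3=1: formula gives 1, F = 1 ✓
  a1=1, a2=0, a3=0: formula gives 0, F = 0 ✓
  …and likewise for the remaining 3 rows.
Every row agrees, so the formula is equivalent.

Yes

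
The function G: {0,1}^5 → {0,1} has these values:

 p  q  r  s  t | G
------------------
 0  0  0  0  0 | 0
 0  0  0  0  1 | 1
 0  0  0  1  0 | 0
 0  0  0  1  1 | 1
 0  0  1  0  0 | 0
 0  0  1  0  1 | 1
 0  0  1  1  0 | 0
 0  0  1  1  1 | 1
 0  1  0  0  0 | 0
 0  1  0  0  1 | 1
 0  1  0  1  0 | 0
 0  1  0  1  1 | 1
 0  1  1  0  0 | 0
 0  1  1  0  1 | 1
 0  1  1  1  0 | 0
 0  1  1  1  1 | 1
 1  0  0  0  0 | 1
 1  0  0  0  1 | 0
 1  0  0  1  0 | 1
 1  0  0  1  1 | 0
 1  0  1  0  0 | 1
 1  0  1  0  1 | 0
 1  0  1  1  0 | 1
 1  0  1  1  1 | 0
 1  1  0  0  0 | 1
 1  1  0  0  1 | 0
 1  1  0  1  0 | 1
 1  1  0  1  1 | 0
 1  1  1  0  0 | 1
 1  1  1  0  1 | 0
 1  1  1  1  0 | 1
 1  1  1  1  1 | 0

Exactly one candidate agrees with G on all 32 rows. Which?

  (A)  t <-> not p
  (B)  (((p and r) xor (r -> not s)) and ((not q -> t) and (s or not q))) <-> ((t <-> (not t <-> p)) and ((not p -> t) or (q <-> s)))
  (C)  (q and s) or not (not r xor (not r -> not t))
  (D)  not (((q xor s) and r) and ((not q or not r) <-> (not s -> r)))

(B) disagrees with G on (0,0,0,1,0) (formula → 1, table → 0); rule it out.
(C) disagrees with G on (0,0,0,0,0) (formula → 1, table → 0); rule it out.
(D) disagrees with G on (0,0,0,0,0) (formula → 1, table → 0); rule it out.
Only (A) survives; checking it on all 32 rows confirms it matches G.

A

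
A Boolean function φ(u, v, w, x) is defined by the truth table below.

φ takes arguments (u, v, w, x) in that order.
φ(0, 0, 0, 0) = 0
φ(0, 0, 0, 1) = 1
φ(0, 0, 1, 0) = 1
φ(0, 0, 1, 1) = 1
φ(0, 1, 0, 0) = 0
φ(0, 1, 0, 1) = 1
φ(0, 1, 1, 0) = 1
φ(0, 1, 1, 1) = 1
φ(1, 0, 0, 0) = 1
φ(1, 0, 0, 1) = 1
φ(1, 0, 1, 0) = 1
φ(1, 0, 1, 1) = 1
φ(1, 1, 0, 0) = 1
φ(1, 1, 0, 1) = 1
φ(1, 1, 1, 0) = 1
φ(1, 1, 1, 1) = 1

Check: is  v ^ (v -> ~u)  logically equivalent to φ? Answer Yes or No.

Check the formula against φ row by row:
  u=0, v=0, w=0, x=0: formula gives 1, but φ = 0 ✗
Since they disagree at (0,0,0,0), the expression is not a correct formula for φ.

No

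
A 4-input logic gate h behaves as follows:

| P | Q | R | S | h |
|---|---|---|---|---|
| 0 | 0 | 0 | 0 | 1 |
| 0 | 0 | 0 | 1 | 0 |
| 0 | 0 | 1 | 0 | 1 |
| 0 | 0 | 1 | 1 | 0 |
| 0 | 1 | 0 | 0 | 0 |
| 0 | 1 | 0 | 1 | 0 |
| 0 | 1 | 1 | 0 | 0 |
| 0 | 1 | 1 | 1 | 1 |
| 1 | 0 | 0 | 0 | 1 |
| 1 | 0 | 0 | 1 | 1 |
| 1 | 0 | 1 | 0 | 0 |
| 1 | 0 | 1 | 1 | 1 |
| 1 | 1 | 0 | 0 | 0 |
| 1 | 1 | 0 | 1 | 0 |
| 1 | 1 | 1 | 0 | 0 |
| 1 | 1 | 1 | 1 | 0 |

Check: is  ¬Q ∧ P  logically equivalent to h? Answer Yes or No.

No

Test each input against both h and the formula:
  P=0, Q=0, R=0, S=0: formula gives 0, but h = 1 ✗
Since they disagree at (0,0,0,0), the expression is not a correct formula for h.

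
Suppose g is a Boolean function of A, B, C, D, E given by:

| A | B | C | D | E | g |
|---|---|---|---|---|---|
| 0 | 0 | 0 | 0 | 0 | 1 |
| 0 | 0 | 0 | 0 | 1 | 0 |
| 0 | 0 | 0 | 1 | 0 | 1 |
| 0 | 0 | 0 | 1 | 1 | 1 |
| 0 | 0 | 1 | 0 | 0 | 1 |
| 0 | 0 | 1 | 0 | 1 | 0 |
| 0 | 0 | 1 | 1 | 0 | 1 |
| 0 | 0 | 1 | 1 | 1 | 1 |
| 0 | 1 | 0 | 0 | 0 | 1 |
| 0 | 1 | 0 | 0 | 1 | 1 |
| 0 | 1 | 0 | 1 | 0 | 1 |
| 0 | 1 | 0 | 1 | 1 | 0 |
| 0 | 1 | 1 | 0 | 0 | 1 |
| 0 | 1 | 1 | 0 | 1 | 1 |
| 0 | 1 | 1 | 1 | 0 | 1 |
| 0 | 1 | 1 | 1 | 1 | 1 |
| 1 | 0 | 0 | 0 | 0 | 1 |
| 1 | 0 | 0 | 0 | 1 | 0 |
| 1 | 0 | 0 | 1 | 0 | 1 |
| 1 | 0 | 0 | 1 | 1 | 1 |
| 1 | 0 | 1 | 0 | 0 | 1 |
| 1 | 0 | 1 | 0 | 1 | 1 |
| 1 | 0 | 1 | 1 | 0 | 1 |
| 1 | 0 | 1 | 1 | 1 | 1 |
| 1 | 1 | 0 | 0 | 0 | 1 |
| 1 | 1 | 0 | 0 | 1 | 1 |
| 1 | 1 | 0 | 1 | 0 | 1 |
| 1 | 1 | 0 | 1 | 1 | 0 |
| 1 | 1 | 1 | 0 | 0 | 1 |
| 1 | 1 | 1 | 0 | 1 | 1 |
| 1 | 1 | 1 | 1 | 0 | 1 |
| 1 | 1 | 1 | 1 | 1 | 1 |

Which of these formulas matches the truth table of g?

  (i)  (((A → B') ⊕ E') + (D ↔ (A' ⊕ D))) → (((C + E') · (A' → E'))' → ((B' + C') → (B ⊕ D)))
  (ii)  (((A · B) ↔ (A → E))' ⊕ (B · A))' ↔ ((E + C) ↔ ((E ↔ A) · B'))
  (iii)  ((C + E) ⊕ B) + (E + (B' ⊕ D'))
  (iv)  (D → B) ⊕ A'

(ii) fails at (0,0,0,0,1): the formula yields 1, g is 0.
(iii) fails at (0,0,0,0,0): the formula yields 0, g is 1.
(iv) fails at (0,0,0,0,0): the formula yields 0, g is 1.
That leaves (i). Evaluating it on every row reproduces the table of g exactly.

i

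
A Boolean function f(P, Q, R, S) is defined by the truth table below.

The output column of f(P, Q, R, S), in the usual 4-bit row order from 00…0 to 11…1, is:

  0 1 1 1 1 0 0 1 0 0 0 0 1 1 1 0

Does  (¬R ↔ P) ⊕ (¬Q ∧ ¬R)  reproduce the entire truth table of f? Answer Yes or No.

Evaluate (¬R ↔ P) ⊕ (¬Q ∧ ¬R) on each row and compare to f:
  P=0, Q=0, R=0, S=0: formula gives 1, but f = 0 ✗
Since they disagree at (0,0,0,0), the expression is not a correct formula for f.

No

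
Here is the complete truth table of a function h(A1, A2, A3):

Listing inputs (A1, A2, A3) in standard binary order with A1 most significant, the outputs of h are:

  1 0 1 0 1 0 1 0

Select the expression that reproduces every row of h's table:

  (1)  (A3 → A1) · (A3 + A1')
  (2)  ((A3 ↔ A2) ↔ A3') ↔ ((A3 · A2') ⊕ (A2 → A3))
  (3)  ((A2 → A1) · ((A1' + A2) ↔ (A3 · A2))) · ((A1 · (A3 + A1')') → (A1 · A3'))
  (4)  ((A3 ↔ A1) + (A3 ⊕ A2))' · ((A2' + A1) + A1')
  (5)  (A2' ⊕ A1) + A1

(1) disagrees with h on (1,0,0) (formula → 0, table → 1); rule it out.
(3) disagrees with h on (0,0,0) (formula → 0, table → 1); rule it out.
(4) disagrees with h on (0,0,0) (formula → 0, table → 1); rule it out.
(5) disagrees with h on (0,0,1) (formula → 1, table → 0); rule it out.
(2) is the remaining candidate, and it agrees with h on all 8 inputs.

2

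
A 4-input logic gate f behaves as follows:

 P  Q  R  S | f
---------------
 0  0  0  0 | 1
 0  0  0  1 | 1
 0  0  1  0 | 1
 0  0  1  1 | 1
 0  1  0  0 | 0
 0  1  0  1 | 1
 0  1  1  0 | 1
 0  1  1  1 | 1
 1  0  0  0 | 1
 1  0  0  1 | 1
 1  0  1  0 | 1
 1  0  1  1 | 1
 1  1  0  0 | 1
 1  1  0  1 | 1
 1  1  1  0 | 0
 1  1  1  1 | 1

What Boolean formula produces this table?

f(P, Q, R, S) = NOT ((((NOT P AND Q) AND NOT R) AND NOT S) OR (((P AND Q) AND R) AND NOT S))

There are just 2 zero rows: (0,1,0,0), (1,1,1,0). Their minterms are ¬P·Q·¬R·¬S, P·Q·R·¬S; the OR of those covers precisely the 0-outputs, and negating it yields f.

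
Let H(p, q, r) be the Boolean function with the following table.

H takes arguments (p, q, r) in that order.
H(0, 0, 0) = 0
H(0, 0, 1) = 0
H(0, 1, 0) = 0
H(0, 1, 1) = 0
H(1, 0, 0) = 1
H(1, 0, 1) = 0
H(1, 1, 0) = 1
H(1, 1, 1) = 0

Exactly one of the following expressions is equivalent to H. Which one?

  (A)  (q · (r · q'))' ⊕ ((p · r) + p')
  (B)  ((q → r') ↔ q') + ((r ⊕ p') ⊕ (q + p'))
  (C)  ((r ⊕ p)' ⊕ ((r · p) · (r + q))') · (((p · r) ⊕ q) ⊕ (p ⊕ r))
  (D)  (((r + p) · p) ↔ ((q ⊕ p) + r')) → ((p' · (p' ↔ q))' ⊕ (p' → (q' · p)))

(B): at (0,0,0) it gives 1, but H = 0 — eliminated.
(C): at (0,0,1) it gives 1, but H = 0 — eliminated.
(D): at (0,0,0) it gives 1, but H = 0 — eliminated.
Only (A) survives; checking it on all 8 rows confirms it matches H.

A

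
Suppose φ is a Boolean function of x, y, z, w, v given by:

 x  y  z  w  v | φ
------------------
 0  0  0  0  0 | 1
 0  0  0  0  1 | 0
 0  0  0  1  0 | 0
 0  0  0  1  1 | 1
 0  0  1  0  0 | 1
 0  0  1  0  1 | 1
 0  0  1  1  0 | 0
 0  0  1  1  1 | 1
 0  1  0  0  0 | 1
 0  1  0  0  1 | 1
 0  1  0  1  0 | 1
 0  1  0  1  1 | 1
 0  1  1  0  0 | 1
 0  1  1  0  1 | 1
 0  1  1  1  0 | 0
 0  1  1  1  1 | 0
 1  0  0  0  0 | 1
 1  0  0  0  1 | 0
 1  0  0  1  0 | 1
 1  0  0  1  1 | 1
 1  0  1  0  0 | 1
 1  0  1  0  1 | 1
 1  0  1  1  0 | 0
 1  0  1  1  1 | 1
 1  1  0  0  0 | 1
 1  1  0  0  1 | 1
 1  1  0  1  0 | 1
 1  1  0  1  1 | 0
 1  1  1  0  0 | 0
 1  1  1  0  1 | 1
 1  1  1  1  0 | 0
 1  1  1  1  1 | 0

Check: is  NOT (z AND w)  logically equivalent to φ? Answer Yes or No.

Test each input against both φ and the formula:
  x=0, y=0, z=0, w=0, v=0: formula gives 1, φ = 1 ✓
  x=0, y=0, z=0, w=0, v=1: formula gives 1, but φ = 0 ✗
Row (0,0,0,0,1) is a counterexample, so the formula is not equivalent to φ.

No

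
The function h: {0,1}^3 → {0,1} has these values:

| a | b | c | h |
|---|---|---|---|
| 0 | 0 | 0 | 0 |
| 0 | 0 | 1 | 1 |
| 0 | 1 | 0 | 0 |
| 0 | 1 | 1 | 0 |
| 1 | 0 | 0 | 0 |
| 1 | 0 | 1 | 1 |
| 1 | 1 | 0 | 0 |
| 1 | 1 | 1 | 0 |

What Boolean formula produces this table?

h(a, b, c) = ((not a and not b) and c) or ((a and not b) and c)

h=1 on 2 inputs: (0,0,1), (1,0,1). Reading each as a conjunction of literals (¬a·¬b·c, a·¬b·c) and taking the OR gives the canonical DNF.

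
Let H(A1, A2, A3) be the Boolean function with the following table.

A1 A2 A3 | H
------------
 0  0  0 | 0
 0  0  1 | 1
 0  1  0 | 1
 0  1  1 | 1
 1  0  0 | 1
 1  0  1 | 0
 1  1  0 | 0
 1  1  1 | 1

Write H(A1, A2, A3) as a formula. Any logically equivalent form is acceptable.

H(A1, A2, A3) = ((((A1' · A2') · A3') + ((A1 · A2') · A3)) + ((A1 · A2) · A3'))'

The 0-rows are (0,0,0), (1,0,1), (1,1,0). Take each as a conjunction (¬A1·¬A2·¬A3, A1·¬A2·A3, A1·A2·¬A3), form their disjunction, and complement — that gives a formula that is 1 everywhere H is.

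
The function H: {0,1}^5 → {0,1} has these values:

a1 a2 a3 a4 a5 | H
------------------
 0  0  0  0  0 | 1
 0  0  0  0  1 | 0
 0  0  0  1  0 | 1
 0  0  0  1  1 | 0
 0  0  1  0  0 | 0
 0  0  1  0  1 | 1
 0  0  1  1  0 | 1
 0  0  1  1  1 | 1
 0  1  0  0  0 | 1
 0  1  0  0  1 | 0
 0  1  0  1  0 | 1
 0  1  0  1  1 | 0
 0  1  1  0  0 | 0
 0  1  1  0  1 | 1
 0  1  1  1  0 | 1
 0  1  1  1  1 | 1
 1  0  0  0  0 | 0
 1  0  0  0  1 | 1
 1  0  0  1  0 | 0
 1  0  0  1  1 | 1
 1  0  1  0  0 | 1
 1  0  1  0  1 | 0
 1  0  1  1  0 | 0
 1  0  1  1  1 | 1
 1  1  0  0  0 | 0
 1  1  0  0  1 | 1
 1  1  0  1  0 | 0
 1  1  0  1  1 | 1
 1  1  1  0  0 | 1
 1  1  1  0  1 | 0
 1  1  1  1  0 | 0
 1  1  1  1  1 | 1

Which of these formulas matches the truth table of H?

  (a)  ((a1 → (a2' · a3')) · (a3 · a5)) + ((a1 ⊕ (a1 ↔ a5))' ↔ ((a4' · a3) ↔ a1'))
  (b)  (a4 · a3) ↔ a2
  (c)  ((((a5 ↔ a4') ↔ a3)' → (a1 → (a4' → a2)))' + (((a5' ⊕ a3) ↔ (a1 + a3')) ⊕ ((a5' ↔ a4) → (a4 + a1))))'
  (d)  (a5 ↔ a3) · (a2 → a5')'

a

(b): at (0,0,0,0,1) it gives 1, but H = 0 — eliminated.
(c): at (0,0,0,0,1) it gives 1, but H = 0 — eliminated.
(d): at (0,0,0,0,0) it gives 0, but H = 1 — eliminated.
(a) is the remaining candidate, and it agrees with H on all 32 inputs.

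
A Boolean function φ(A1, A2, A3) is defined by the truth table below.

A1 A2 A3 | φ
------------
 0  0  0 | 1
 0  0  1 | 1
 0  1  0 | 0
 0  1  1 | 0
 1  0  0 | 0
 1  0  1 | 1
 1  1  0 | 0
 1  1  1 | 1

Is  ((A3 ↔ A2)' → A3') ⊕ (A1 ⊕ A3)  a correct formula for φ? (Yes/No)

No

Check the formula against φ row by row:
  A1=0, A2=0, A3=0: formula gives 1, φ = 1 ✓
  A1=0, A2=0, A3=1: formula gives 1, φ = 1 ✓
  A1=0, A2=1, A3=0: formula gives 1, but φ = 0 ✗
Row (0,1,0) is a counterexample, so the formula is not equivalent to φ.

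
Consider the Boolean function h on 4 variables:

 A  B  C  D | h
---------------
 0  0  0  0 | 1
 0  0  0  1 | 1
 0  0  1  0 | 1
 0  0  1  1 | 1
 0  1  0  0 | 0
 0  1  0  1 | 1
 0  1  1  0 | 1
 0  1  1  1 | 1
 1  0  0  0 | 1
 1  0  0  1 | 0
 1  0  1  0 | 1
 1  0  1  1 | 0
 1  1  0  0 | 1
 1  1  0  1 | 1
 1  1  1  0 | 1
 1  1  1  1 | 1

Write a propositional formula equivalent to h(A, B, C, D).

h(A, B, C, D) = ¬(((((¬A ∧ B) ∧ ¬C) ∧ ¬D) ∨ (((A ∧ ¬B) ∧ ¬C) ∧ D)) ∨ (((A ∧ ¬B) ∧ C) ∧ D))

There are just 3 zero rows: (0,1,0,0), (1,0,0,1), (1,0,1,1). Their minterms are ¬A·B·¬C·¬D, A·¬B·¬C·D, A·¬B·C·D; the OR of those covers precisely the 0-outputs, and negating it yields h.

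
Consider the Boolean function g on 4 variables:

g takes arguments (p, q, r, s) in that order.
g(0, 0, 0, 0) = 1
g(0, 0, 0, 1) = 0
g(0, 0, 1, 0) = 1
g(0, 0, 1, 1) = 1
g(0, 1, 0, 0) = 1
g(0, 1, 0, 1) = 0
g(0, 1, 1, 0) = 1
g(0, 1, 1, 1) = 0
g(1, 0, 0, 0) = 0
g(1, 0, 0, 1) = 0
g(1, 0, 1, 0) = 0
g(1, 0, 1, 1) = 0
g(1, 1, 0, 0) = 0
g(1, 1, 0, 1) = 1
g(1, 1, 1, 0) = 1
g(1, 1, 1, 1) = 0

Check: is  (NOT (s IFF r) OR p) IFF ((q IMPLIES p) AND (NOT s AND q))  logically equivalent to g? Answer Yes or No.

Check the formula against g row by row:
  p=0, q=0, r=0, s=0: formula gives 1, g = 1 ✓
  p=0, q=0, r=0, s=1: formula gives 0, g = 0 ✓
  p=0, q=0, r=1, s=0: formula gives 0, but g = 1 ✗
Row (0,0,1,0) is a counterexample, so the formula is not equivalent to g.

No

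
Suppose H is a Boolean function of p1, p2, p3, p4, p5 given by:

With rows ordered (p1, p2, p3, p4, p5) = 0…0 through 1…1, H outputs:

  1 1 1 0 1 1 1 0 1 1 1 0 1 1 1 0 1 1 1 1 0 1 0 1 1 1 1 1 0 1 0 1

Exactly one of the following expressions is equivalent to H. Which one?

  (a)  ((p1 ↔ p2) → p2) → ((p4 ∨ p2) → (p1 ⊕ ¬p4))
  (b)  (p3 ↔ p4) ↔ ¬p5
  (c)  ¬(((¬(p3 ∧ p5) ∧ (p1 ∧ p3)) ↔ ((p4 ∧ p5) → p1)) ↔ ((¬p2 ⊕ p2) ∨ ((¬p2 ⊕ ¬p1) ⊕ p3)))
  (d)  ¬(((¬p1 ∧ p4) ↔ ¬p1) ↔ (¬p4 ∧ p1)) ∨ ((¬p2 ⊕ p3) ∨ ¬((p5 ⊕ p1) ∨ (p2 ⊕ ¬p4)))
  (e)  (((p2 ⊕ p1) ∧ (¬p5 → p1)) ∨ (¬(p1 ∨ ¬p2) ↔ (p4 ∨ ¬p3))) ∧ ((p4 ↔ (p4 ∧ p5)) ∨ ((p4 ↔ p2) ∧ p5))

c

(a) fails at (0,0,0,1,1): the formula yields 1, H is 0.
(b) fails at (0,0,0,0,1): the formula yields 0, H is 1.
(d) fails at (0,0,0,1,1): the formula yields 1, H is 0.
(e) fails at (0,0,0,0,0): the formula yields 0, H is 1.
That leaves (c). Evaluating it on every row reproduces the table of H exactly.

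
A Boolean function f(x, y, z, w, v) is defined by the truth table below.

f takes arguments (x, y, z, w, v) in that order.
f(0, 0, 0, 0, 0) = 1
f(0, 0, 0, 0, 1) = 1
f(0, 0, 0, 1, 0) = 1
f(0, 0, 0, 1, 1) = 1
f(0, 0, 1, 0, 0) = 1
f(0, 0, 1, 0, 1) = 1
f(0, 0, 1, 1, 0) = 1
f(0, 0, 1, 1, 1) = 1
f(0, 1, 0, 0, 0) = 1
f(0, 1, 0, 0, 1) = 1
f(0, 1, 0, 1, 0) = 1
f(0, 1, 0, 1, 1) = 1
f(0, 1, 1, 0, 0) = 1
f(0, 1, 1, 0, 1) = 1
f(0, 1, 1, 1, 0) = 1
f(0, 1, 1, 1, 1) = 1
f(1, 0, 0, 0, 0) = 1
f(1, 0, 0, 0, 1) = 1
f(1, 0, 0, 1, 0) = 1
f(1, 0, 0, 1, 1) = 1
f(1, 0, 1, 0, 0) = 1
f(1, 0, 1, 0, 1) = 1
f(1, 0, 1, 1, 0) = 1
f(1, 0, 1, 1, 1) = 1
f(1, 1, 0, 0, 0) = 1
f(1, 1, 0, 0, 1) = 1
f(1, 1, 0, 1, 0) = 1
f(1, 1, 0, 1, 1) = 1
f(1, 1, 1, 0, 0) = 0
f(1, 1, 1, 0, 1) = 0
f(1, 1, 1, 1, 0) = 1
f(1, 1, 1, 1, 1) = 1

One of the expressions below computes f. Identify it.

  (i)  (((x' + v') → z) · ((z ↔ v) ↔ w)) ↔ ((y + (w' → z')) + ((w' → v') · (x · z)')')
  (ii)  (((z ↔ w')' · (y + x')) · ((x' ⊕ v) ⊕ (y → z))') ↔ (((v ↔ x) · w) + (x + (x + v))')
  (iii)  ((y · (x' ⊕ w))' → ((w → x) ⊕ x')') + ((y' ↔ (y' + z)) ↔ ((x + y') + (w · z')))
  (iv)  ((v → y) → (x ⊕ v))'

(i): at (0,0,0,0,0) it gives 0, but f = 1 — eliminated.
(ii): at (0,0,0,1,0) it gives 0, but f = 1 — eliminated.
(iv): at (0,0,0,0,1) it gives 0, but f = 1 — eliminated.
That leaves (iii). Evaluating it on every row reproduces the table of f exactly.

iii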